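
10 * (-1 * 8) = -80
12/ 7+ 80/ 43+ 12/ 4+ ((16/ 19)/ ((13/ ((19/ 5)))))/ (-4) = 127431/ 19565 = 6.51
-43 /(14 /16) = -49.14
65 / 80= 0.81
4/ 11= 0.36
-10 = -10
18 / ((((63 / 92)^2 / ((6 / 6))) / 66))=372416 / 147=2533.44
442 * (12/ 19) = 5304/ 19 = 279.16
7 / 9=0.78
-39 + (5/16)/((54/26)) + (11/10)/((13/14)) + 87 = 1385329/28080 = 49.34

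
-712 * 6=-4272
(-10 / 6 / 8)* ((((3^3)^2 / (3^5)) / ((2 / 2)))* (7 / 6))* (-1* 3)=35 / 16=2.19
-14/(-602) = 1/43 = 0.02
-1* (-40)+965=1005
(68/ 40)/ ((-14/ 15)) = -51/ 28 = -1.82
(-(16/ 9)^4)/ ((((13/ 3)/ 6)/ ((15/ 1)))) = -655360/ 3159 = -207.46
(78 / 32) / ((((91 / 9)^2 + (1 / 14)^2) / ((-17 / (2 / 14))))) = -18420129 / 6492628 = -2.84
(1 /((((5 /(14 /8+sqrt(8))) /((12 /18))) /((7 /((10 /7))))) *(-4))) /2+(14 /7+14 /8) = 8657 /2400-49 *sqrt(2) /300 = 3.38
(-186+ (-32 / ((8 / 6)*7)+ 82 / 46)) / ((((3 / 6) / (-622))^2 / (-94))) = 4394745349024 / 161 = 27296554962.88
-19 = -19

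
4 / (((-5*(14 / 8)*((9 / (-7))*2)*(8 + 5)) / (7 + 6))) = 8 / 45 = 0.18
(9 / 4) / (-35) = -9 / 140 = -0.06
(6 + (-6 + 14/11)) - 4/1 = -30/11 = -2.73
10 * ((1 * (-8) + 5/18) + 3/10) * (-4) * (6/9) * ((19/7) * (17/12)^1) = 431528/567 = 761.07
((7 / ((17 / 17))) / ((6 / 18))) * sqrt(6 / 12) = 21 * sqrt(2) / 2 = 14.85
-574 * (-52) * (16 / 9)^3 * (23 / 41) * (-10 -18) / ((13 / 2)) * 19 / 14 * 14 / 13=-592306.58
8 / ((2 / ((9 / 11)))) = 36 / 11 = 3.27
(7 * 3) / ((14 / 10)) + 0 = 15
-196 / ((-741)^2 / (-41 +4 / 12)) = 23912 / 1647243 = 0.01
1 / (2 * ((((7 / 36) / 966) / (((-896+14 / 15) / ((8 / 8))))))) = -11116728 / 5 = -2223345.60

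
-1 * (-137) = 137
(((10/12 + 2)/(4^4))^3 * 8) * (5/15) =4913/1358954496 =0.00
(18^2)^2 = 104976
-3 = -3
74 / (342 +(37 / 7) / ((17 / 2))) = 4403 / 20386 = 0.22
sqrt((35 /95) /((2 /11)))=1.42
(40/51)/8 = 5/51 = 0.10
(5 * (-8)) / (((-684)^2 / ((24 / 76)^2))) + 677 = 794045843 / 1172889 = 677.00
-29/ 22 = -1.32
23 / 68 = 0.34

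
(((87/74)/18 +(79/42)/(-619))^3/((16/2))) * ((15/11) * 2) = 0.00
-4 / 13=-0.31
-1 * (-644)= 644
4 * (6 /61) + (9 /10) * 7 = 6.69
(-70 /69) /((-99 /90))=700 /759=0.92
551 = 551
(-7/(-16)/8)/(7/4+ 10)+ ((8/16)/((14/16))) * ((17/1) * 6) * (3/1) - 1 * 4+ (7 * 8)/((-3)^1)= 4806931/31584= 152.20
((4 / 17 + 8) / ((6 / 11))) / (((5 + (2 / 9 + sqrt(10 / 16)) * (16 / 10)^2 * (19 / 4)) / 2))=1.74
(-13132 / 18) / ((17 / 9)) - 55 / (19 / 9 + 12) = -842297 / 2159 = -390.13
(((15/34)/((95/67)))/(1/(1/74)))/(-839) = -201/40107556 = -0.00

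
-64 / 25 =-2.56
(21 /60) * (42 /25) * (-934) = -68649 /125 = -549.19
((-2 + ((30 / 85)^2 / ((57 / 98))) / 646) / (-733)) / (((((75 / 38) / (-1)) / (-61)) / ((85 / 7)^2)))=432684956 / 34803573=12.43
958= 958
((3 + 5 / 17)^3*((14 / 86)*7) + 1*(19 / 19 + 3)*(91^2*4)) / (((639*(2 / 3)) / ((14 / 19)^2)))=2743958609504 / 16244338287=168.92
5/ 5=1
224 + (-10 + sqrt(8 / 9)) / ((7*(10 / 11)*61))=11*sqrt(2) / 6405 + 95637 / 427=223.98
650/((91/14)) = 100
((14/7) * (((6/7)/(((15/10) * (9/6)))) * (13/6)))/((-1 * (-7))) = 104/441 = 0.24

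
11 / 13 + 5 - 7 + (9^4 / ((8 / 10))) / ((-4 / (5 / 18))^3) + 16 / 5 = -93241 / 133120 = -0.70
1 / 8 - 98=-783 / 8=-97.88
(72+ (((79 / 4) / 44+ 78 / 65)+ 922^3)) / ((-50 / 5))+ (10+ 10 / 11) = -78377741.26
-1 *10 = -10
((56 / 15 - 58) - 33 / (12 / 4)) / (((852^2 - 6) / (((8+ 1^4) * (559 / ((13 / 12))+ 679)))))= -233981 / 241966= -0.97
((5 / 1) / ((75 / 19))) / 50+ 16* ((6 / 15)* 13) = 83.23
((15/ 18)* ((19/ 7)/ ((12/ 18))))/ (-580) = -19/ 3248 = -0.01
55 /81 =0.68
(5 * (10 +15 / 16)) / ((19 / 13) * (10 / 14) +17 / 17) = 79625 / 2976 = 26.76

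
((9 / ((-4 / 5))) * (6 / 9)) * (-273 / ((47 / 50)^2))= 5118750 / 2209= 2317.22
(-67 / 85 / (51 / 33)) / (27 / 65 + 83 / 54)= -47034 / 180047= -0.26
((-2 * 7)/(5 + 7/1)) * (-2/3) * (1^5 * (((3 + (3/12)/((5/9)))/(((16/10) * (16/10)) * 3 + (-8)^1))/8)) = -805/768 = -1.05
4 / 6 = 2 / 3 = 0.67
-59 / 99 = -0.60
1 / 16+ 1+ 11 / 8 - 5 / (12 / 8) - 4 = -235 / 48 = -4.90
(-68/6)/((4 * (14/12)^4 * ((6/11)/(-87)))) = 585684/2401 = 243.93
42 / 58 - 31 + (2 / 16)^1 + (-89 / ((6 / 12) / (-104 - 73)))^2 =230289697357 / 232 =992628005.85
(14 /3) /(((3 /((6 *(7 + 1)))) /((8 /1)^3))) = 114688 /3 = 38229.33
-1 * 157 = -157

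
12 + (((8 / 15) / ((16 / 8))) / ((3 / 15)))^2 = 124 / 9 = 13.78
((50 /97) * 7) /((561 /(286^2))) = 2602600 /4947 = 526.10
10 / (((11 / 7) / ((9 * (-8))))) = -5040 / 11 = -458.18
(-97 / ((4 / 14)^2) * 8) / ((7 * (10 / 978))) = -664062 / 5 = -132812.40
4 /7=0.57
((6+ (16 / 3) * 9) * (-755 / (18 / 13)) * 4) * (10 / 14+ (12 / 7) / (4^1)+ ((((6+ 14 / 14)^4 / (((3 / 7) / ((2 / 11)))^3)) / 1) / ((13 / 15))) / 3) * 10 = -7076750537600 / 83853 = -84394720.97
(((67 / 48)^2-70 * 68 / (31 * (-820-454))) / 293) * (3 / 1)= 13446829 / 634792704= 0.02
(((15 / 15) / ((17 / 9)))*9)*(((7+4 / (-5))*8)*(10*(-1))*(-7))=281232 / 17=16543.06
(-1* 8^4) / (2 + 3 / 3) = -4096 / 3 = -1365.33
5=5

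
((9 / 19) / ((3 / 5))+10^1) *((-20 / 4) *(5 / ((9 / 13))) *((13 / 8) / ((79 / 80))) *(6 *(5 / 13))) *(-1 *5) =33312500 / 4503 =7397.85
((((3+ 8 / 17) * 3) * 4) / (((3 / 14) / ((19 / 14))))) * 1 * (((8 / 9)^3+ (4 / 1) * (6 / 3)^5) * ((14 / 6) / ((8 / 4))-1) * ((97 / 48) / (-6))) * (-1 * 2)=1275267536 / 334611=3811.19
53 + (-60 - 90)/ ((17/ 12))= -899/ 17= -52.88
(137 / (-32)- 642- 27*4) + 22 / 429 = -941279 / 1248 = -754.23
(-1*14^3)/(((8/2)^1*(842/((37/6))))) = -12691/2526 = -5.02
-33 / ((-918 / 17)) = 11 / 18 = 0.61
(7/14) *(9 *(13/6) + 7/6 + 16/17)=551/51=10.80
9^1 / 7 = 9 / 7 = 1.29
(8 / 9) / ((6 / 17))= 68 / 27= 2.52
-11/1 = -11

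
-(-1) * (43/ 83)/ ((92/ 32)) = 344/ 1909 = 0.18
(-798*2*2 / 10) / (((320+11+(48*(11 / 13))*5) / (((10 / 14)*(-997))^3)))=73435098699300 / 340207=215854167.31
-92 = -92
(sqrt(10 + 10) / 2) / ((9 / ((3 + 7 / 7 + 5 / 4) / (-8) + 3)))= 25*sqrt(5) / 96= 0.58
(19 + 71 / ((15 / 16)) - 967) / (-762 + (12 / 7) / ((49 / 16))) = 2243906 / 1958805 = 1.15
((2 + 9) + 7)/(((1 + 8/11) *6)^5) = 161051/1069674768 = 0.00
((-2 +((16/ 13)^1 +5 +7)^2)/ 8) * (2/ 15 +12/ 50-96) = -2068.56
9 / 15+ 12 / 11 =93 / 55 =1.69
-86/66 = -43/33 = -1.30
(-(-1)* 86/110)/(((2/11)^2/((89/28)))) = 42097/560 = 75.17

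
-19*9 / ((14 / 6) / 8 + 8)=-4104 / 199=-20.62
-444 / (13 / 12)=-5328 / 13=-409.85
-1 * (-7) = 7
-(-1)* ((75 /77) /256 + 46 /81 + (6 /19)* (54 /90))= 115458661 /151683840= 0.76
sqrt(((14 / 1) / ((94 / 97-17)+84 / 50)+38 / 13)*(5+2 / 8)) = 12*sqrt(85993271) / 34801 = 3.20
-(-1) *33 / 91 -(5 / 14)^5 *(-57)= 4851081 / 6991712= 0.69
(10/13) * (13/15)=2/3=0.67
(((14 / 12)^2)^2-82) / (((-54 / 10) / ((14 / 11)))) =3635485 / 192456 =18.89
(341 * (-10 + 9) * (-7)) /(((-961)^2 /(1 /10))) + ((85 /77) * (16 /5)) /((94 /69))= 2795866103 /1078136290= 2.59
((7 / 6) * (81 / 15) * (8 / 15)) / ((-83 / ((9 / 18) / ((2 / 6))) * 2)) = -63 / 2075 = -0.03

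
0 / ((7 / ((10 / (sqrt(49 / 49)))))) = 0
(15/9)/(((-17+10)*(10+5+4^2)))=-5/651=-0.01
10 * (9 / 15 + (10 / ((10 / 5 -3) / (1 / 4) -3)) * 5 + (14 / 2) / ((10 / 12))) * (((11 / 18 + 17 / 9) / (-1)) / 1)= -325 / 7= -46.43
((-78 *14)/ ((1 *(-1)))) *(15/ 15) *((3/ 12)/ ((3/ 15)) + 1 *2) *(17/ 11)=60333/ 11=5484.82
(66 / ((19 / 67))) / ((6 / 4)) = 2948 / 19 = 155.16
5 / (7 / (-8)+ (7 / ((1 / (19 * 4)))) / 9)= 360 / 4193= 0.09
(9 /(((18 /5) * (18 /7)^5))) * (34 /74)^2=24286115 /5173637184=0.00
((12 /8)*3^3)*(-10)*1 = -405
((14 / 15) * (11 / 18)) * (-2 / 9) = -0.13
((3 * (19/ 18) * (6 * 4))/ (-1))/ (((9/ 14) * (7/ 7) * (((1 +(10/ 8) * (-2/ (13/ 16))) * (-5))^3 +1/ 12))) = -9350432/ 88580091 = -0.11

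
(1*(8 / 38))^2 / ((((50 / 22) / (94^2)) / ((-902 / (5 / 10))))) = -2805465344 / 9025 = -310854.89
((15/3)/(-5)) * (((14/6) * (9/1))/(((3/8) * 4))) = -14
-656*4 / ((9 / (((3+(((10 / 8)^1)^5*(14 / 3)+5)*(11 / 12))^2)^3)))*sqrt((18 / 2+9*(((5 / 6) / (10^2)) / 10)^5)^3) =-309129169134903729681542572292552000375317631978441*sqrt(7464960000000003) / 43908996768733633726718731616256000000000000000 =-608275346256.01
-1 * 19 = -19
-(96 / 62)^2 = -2304 / 961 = -2.40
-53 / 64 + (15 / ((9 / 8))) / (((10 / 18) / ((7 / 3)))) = 3531 / 64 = 55.17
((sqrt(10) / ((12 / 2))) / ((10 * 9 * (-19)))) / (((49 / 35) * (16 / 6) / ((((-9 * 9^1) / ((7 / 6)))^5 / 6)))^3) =1126419977246958720592007393738632050 * sqrt(10) / 30939858360298531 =115128281730797889383.61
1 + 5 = 6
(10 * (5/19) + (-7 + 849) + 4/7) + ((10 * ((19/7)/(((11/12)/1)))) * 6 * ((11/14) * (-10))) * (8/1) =-9609916/931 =-10322.14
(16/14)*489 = 3912/7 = 558.86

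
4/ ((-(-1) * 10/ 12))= 24/ 5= 4.80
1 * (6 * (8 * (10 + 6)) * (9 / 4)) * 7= 12096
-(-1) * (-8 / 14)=-4 / 7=-0.57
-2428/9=-269.78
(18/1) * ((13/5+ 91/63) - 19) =-1346/5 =-269.20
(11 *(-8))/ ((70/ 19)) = -836/ 35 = -23.89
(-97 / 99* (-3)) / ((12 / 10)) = 485 / 198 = 2.45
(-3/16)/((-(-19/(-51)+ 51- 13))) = 153/31312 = 0.00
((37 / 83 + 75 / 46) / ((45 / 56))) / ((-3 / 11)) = -9.47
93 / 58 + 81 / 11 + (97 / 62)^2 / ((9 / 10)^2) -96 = -4172203657 / 49662558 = -84.01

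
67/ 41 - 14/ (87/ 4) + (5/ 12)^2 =199309/ 171216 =1.16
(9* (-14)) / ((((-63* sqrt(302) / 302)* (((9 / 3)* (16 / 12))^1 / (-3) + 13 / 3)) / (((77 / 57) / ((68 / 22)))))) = 847* sqrt(302) / 2907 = 5.06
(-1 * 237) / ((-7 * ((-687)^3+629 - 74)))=-79 / 756565012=-0.00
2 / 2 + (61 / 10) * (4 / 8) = 4.05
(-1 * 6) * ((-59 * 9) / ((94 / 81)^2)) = 10451673 / 4418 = 2365.70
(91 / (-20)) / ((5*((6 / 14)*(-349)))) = 637 / 104700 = 0.01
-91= -91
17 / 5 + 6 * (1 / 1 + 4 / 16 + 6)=469 / 10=46.90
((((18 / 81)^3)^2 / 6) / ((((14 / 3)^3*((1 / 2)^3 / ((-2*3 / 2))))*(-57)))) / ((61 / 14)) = 0.00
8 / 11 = 0.73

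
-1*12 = -12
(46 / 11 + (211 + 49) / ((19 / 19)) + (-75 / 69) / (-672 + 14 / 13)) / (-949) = -582964611 / 2094126034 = -0.28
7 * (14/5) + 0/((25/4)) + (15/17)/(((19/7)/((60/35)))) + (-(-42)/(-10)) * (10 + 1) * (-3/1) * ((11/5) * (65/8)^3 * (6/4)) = 245348.25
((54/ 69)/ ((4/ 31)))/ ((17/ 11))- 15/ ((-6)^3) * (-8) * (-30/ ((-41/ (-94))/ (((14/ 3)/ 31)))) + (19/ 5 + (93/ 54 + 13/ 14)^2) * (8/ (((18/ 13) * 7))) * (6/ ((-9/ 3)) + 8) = 26217459306883/ 414212023890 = 63.29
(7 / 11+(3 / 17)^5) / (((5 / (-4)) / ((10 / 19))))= -79533376 / 296750113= -0.27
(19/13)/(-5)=-19/65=-0.29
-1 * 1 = -1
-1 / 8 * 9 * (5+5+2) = -27 / 2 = -13.50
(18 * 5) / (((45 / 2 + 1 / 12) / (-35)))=-37800 / 271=-139.48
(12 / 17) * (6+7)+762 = 13110 / 17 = 771.18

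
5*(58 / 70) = 29 / 7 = 4.14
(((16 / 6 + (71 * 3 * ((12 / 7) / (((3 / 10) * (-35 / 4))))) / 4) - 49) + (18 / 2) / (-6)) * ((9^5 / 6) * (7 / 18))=-17705223 / 56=-316164.70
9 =9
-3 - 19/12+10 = 65/12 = 5.42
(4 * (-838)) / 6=-1676 / 3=-558.67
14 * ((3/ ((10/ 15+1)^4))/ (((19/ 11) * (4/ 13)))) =243243/ 23750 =10.24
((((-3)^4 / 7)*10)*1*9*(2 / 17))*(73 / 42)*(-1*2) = -354780 / 833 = -425.91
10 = 10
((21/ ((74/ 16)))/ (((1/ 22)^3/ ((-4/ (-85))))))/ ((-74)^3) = -894432/ 159303685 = -0.01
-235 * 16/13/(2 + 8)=-376/13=-28.92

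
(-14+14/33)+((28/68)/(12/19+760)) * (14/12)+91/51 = -191189719/16215144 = -11.79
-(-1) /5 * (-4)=-4 /5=-0.80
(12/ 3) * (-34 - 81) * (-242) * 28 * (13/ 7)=5788640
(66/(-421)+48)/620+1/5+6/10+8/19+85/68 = 12637587/4959380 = 2.55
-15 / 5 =-3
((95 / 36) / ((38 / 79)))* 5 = 1975 / 72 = 27.43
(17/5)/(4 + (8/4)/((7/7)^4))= 17/30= 0.57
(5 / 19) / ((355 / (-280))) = -280 / 1349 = -0.21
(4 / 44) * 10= 10 / 11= 0.91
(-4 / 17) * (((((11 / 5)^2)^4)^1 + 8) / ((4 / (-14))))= 3044774334 / 6640625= 458.51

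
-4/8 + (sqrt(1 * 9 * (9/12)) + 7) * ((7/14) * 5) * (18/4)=135 * sqrt(3)/8 + 313/4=107.48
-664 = -664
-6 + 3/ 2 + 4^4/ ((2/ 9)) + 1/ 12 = 13771/ 12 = 1147.58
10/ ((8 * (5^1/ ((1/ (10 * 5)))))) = 1/ 200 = 0.00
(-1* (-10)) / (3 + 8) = 10 / 11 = 0.91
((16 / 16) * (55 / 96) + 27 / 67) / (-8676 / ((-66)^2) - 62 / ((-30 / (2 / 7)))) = -0.70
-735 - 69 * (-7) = -252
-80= -80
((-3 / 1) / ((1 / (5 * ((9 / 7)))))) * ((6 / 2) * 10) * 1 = -4050 / 7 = -578.57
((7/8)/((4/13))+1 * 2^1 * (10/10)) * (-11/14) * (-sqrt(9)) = 11.42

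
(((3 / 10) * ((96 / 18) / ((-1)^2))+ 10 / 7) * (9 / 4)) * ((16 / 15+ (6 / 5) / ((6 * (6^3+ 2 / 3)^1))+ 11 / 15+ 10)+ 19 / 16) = 161082423 / 1820000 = 88.51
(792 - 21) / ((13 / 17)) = 13107 / 13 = 1008.23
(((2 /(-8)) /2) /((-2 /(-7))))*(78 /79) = -273 /632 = -0.43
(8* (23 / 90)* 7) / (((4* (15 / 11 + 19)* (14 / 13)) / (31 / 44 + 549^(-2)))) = 558739805 / 4860995328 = 0.11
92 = 92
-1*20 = -20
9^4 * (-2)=-13122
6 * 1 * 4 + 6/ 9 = 74/ 3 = 24.67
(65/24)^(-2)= 576/4225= 0.14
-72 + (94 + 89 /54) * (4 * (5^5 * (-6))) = -64563148 /9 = -7173683.11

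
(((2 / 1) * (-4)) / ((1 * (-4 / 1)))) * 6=12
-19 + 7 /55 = -1038 /55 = -18.87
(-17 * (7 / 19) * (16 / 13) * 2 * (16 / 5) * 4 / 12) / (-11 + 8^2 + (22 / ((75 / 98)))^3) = -1713600000 / 2480910432377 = -0.00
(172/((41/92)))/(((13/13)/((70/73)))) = 1107680/2993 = 370.09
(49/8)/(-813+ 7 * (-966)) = -0.00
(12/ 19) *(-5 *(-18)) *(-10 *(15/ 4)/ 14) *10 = -1522.56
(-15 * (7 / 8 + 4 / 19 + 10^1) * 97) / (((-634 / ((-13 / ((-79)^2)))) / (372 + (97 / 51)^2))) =-10379372870425 / 521442140496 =-19.91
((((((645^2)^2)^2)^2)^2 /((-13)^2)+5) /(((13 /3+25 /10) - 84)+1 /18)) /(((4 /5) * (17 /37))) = -670339962125304044067283960829136999122606199374946021859306153689642262179404497146607148775 /3987724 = -168100892169393880837110100000000000000000000000000000000000000000000000000000000000000.00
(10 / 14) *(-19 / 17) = -95 / 119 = -0.80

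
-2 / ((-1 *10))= 1 / 5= 0.20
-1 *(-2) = 2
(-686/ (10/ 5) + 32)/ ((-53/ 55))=17105/ 53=322.74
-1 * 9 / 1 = -9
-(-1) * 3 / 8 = 3 / 8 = 0.38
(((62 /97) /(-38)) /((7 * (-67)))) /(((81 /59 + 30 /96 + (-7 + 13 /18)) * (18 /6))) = -87792 /33725007239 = -0.00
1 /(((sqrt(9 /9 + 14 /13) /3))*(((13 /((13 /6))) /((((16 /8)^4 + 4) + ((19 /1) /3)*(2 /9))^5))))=32255902407184*sqrt(39) /129140163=1559840.42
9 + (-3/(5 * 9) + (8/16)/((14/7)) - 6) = 3.18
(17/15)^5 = 1419857/759375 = 1.87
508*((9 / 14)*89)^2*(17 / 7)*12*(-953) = -15841336568724 / 343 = -46184654719.31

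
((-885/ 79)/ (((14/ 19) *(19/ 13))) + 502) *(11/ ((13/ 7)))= 5980777/ 2054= 2911.77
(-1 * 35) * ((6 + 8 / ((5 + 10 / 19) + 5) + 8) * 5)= -2583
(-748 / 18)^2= 139876 / 81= 1726.86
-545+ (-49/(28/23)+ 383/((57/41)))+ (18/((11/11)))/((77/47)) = -5245237/17556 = -298.77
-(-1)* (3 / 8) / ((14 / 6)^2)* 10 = 135 / 196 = 0.69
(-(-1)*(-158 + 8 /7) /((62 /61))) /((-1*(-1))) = -33489 /217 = -154.33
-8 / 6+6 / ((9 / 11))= 6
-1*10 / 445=-2 / 89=-0.02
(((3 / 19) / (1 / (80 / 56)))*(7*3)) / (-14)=-45 / 133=-0.34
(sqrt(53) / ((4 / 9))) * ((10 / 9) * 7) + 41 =41 + 35 * sqrt(53) / 2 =168.40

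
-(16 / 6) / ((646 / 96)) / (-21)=128 / 6783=0.02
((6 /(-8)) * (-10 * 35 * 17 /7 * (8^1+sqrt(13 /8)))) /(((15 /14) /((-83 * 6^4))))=-512023680 -16000740 * sqrt(26)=-593611765.49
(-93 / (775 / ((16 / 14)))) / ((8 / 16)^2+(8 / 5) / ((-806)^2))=-15591264 / 28421855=-0.55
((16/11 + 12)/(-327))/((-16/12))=37/1199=0.03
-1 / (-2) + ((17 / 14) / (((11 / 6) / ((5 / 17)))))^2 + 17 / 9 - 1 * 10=-808223 / 106722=-7.57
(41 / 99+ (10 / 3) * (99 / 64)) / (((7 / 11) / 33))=27731 / 96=288.86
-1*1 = -1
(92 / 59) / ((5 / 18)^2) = 29808 / 1475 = 20.21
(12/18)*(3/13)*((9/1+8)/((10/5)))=17/13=1.31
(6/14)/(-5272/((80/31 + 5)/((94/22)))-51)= -165/1163659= -0.00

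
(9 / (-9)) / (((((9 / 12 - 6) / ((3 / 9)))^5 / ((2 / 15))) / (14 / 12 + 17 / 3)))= 41984 / 44659644435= 0.00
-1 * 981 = -981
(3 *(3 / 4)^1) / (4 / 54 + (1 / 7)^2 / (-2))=11907 / 338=35.23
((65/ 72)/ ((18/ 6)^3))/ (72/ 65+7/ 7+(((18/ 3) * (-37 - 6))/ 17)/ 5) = -2873/ 79704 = -0.04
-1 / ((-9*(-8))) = -1 / 72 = -0.01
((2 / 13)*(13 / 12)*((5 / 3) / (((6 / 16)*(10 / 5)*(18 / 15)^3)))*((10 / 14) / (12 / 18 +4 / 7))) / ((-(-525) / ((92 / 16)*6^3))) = 2875 / 9828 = 0.29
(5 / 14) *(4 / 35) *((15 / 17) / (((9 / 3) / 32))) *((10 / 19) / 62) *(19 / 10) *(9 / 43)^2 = 12960 / 47746727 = 0.00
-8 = -8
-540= -540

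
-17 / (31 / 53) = -901 / 31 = -29.06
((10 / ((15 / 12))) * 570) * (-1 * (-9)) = 41040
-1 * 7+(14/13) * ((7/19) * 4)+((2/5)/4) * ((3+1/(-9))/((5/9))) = -30214/6175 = -4.89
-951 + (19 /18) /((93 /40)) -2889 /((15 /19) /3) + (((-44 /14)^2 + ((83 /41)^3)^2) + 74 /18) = -11538884301090468848 /974080126180665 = -11845.93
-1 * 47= -47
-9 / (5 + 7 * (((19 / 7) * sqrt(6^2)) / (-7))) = 63 / 79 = 0.80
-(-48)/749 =0.06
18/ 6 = 3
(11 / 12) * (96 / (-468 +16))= -22 / 113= -0.19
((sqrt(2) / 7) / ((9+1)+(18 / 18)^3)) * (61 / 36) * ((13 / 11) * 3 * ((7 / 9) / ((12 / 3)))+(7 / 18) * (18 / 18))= 3721 * sqrt(2) / 156816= 0.03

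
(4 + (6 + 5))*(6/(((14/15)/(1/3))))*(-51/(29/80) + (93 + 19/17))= -738000/493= -1496.96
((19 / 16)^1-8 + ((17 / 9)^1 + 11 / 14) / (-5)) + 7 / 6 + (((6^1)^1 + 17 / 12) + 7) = 41509 / 5040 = 8.24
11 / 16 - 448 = -447.31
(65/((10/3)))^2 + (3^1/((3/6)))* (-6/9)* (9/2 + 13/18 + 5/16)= 3223/9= 358.11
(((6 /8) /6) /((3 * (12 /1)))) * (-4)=-1 /72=-0.01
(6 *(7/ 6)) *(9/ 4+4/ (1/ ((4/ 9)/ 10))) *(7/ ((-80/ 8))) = -21413/ 1800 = -11.90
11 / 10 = 1.10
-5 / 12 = -0.42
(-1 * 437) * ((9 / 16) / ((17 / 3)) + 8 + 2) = -1200439 / 272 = -4413.38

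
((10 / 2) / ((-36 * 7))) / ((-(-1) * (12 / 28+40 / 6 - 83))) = 0.00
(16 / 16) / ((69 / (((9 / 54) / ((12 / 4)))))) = 1 / 1242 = 0.00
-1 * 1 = -1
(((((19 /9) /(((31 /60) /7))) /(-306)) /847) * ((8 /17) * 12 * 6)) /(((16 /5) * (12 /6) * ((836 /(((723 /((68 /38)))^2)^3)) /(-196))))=2743887008684524408556238675 /4605227644369616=595820059414.27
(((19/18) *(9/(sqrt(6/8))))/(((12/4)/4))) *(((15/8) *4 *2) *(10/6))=1900 *sqrt(3)/9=365.66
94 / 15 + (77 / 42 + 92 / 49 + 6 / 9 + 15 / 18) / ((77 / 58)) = 576802 / 56595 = 10.19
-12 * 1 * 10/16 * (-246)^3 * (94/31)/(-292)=-2623822470/2263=-1159444.31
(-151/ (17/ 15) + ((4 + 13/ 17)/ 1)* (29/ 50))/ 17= -110901/ 14450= -7.67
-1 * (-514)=514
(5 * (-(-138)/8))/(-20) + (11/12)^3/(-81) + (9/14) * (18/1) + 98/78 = 108339499/12737088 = 8.51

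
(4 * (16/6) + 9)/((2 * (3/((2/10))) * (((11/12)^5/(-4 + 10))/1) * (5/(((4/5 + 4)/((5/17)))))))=1996627968/100656875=19.84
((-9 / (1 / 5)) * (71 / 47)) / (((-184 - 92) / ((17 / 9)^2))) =102595 / 116748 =0.88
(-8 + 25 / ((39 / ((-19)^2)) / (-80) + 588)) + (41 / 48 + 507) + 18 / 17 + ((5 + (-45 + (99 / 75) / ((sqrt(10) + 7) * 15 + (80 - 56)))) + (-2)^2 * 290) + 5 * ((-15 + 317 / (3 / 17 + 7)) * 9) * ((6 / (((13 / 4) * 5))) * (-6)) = -4832913619293420253 / 3754390776848400 - 11 * sqrt(10) / 7995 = -1287.27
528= 528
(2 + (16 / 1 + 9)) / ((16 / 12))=81 / 4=20.25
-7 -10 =-17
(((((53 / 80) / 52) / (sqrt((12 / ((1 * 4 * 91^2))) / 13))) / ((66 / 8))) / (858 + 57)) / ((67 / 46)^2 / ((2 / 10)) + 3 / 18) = 196259 * sqrt(39) / 41302532700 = 0.00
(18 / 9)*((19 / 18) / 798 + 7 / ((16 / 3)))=3973 / 1512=2.63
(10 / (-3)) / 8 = -5 / 12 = -0.42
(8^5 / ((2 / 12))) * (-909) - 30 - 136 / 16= -357433421 / 2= -178716710.50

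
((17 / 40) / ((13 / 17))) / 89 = 289 / 46280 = 0.01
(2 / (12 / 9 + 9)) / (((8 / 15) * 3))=15 / 124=0.12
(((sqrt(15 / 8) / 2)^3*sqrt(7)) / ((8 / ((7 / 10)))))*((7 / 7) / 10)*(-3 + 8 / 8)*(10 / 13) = -21*sqrt(210) / 26624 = -0.01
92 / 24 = 23 / 6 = 3.83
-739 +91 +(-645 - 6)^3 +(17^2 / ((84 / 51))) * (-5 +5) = -275895099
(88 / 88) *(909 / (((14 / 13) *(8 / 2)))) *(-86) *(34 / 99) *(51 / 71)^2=-2496447603 / 776314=-3215.77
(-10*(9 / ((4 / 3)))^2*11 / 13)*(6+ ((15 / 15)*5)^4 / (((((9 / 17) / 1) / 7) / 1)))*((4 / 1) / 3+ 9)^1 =-3426339015 / 104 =-32945567.45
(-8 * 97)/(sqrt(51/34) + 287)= -445424/164735 + 776 * sqrt(6)/164735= -2.69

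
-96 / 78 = -16 / 13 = -1.23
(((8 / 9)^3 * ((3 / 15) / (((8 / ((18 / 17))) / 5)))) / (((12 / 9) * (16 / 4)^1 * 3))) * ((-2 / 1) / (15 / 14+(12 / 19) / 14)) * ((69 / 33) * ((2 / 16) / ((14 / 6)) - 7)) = 679972 / 4498659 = 0.15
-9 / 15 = -3 / 5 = -0.60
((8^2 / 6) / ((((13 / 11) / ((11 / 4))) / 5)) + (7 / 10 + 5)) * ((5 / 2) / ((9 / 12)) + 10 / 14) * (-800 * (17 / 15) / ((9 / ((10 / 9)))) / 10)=-1170403760 / 199017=-5880.92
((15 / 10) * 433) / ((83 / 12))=7794 / 83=93.90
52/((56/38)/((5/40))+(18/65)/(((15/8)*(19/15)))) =4.37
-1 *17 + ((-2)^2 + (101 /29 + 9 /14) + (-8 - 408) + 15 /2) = -84727 /203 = -417.37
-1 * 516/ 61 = -516/ 61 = -8.46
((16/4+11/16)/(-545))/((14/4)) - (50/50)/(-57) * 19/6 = 0.05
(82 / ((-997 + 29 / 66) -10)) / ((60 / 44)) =-19844 / 332165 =-0.06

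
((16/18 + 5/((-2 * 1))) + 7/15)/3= -103/270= -0.38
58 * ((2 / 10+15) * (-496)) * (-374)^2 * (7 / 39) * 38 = -81348229157888 / 195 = -417170405937.89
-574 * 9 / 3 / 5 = -1722 / 5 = -344.40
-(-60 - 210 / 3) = 130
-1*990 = -990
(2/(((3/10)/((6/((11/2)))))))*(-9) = -720/11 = -65.45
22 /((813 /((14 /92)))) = 77 /18699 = 0.00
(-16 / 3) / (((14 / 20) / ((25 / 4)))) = -47.62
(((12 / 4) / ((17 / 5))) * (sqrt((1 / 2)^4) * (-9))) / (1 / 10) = -675 / 34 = -19.85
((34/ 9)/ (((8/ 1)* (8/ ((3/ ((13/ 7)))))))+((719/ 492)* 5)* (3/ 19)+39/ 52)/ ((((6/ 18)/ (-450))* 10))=-87456825/ 324064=-269.88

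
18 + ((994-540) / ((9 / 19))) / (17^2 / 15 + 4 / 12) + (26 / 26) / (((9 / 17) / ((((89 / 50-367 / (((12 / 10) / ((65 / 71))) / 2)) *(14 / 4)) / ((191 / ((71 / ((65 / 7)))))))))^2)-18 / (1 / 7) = 1198345105667223258289 / 55057572092250000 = 21765.31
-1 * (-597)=597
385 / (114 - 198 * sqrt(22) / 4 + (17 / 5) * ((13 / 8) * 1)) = -3.42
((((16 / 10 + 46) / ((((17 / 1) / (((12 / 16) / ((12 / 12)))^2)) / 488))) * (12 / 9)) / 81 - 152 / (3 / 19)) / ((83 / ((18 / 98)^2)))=-384756 / 996415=-0.39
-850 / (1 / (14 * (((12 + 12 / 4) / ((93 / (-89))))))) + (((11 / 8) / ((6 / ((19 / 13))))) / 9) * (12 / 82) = 203220114479 / 1189656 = 170822.59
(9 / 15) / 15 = 1 / 25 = 0.04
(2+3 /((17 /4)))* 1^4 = 46 /17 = 2.71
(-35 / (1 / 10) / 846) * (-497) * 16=1391600 / 423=3289.83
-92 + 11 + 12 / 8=-159 / 2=-79.50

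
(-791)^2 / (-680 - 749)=-625681 / 1429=-437.85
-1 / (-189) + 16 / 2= 8.01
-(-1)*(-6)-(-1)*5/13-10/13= -83/13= -6.38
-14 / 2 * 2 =-14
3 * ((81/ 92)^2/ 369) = 0.01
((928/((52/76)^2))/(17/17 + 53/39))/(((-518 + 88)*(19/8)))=-52896/64285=-0.82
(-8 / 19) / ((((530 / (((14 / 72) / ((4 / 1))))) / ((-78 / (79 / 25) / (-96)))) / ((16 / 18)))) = -455 / 51550344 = -0.00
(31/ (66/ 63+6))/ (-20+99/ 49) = -31899/ 130388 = -0.24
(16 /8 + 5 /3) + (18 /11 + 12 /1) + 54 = 2353 /33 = 71.30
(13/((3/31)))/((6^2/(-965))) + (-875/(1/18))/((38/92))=-85635005/2052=-41732.46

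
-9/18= -1/2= -0.50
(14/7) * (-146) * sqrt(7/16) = -73 * sqrt(7) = -193.14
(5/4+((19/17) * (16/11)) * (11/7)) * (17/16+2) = 12677/1088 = 11.65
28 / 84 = 1 / 3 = 0.33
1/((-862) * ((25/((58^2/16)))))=-841/86200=-0.01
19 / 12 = 1.58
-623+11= -612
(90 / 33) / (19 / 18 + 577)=108 / 22891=0.00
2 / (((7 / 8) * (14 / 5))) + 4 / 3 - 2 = 22 / 147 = 0.15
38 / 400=19 / 200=0.10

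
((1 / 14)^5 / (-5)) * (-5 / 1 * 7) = 1 / 76832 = 0.00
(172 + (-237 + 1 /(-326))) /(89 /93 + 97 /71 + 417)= -139924173 /902625866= -0.16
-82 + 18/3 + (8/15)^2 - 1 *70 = -32786/225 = -145.72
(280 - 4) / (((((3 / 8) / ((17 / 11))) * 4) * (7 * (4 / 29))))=22678 / 77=294.52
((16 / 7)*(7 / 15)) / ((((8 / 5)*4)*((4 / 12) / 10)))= 5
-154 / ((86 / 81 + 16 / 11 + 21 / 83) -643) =5694381 / 23673491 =0.24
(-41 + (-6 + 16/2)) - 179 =-218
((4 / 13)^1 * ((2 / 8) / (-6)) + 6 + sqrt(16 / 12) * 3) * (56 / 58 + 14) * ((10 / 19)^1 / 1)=8680 * sqrt(3) / 551 + 1013390 / 21489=74.44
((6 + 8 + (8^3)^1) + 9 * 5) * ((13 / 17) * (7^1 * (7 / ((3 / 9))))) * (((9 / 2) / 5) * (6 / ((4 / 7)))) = 206233209 / 340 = 606568.26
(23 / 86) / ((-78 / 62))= -713 / 3354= -0.21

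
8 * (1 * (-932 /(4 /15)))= -27960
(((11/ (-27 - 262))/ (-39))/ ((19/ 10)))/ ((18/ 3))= 55/ 642447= 0.00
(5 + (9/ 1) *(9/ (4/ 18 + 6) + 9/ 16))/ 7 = 2585/ 784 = 3.30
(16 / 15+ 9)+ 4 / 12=52 / 5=10.40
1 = 1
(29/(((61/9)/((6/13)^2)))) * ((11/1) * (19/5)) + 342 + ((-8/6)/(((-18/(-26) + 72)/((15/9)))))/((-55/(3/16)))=488785192009/1285944660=380.10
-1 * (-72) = 72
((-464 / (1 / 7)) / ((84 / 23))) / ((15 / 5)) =-2668 / 9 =-296.44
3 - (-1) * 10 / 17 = 61 / 17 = 3.59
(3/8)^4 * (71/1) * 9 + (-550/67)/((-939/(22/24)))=9775137101/773074944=12.64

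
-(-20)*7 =140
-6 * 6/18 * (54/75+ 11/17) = -1162/425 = -2.73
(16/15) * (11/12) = 44/45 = 0.98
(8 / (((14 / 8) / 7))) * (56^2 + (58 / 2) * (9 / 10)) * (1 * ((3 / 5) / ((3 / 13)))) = 6577168 / 25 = 263086.72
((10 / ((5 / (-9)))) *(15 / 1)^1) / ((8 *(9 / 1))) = -15 / 4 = -3.75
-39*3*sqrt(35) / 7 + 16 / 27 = 16 / 27 -117*sqrt(35) / 7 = -98.29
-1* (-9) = 9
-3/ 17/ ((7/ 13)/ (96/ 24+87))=-29.82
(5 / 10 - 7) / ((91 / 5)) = -5 / 14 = -0.36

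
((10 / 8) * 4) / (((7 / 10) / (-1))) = -50 / 7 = -7.14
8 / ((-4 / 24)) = -48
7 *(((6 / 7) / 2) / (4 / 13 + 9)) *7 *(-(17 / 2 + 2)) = -5733 / 242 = -23.69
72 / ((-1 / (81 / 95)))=-5832 / 95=-61.39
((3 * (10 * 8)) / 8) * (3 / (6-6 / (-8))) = 40 / 3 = 13.33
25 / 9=2.78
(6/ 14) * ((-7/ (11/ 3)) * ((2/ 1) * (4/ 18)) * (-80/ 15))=64/ 33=1.94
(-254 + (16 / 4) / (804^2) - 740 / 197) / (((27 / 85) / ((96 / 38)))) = -2790015423100 / 1360988487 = -2049.99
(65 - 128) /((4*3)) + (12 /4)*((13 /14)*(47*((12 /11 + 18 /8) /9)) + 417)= 113903 /88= 1294.35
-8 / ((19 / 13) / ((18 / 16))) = -117 / 19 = -6.16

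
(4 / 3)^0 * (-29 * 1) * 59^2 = -100949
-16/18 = -8/9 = -0.89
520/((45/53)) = 5512/9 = 612.44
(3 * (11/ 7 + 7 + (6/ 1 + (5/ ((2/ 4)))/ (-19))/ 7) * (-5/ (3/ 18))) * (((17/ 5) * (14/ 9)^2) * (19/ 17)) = -69664/ 9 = -7740.44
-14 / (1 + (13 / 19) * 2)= -266 / 45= -5.91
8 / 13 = 0.62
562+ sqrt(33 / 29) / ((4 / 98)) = 49 * sqrt(957) / 58+ 562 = 588.14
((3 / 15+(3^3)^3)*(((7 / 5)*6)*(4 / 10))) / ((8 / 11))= 11367048 / 125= 90936.38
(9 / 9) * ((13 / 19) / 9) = 13 / 171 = 0.08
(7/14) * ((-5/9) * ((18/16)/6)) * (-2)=5/48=0.10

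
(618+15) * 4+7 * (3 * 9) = 2721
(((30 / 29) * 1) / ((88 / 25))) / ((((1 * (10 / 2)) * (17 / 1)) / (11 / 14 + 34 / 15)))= 3205 / 303688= 0.01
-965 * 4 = -3860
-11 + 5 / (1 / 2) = -1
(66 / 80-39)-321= -14367 / 40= -359.18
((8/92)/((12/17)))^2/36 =289/685584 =0.00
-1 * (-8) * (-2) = -16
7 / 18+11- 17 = -101 / 18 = -5.61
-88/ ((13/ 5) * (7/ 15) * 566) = -3300/ 25753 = -0.13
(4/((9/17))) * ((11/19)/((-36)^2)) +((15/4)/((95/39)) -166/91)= -354596/1260441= -0.28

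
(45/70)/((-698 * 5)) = -9/48860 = -0.00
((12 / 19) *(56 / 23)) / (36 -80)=-168 / 4807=-0.03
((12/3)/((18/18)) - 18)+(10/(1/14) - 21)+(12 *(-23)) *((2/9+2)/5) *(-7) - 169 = 2384/3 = 794.67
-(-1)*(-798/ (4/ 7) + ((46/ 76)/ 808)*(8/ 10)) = -1396.50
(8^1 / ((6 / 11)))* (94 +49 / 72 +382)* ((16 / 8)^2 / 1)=755062 / 27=27965.26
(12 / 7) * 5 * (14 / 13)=120 / 13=9.23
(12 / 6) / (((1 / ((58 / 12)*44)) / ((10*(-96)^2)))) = 39198720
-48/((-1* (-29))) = -48/29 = -1.66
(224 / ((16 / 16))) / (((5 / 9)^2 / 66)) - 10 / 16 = 9579907 / 200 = 47899.54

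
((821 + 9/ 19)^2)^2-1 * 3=59345668393801933/ 130321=455380701451.05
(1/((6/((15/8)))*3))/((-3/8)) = -5/18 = -0.28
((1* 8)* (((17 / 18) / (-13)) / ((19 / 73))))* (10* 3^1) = -49640 / 741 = -66.99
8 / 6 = 4 / 3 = 1.33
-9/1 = -9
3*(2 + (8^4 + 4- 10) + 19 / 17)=208749 / 17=12279.35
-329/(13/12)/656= -987/2132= -0.46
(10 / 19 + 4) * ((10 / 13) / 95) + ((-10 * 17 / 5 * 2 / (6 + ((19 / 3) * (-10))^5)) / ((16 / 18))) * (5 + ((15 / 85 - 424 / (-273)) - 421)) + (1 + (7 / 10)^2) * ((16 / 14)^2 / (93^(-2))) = 3686194890400846679609 / 218998574765471900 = 16832.05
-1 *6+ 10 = 4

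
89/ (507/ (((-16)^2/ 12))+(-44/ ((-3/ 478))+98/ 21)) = 0.01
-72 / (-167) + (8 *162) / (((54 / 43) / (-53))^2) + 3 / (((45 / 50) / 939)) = 2311504.21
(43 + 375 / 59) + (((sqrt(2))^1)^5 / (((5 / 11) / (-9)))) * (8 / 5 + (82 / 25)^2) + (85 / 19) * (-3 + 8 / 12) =130879 / 3363-3058704 * sqrt(2) / 3125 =-1345.29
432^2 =186624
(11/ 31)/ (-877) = -0.00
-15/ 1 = -15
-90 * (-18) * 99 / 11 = 14580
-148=-148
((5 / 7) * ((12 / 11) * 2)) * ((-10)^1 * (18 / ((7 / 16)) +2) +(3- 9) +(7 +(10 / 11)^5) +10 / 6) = -57920128160 / 86806489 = -667.23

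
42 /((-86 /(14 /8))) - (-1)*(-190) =-32827 /172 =-190.85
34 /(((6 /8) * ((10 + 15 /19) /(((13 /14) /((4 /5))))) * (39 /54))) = 1938 /287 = 6.75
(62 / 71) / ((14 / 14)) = 62 / 71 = 0.87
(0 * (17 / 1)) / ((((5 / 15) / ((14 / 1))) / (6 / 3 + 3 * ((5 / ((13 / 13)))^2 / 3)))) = 0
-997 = -997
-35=-35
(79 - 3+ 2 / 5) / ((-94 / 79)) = -64.21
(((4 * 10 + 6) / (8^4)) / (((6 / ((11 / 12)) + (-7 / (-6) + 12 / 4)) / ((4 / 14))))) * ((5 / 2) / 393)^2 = 6325 / 521808623616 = 0.00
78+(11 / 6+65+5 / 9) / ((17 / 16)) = 21638 / 153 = 141.42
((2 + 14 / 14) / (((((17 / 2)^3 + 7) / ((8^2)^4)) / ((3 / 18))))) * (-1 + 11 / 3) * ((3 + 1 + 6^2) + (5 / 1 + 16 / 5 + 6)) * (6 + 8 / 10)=4946728583168 / 372675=13273572.37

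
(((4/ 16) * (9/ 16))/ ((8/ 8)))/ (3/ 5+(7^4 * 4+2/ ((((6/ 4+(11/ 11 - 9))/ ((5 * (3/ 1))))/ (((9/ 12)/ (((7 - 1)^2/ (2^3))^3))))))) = 47385/ 3236353216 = 0.00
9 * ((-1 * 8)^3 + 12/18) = -4602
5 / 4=1.25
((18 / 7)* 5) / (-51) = -30 / 119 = -0.25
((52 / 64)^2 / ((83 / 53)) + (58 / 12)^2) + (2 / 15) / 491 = 23.78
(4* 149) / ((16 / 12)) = 447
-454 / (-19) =454 / 19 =23.89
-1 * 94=-94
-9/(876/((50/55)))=-15/1606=-0.01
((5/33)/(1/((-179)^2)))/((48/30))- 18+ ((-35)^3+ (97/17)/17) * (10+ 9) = -61922019551/76296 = -811602.44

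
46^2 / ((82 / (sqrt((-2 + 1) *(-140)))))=2116 *sqrt(35) / 41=305.33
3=3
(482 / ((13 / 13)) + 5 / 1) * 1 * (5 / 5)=487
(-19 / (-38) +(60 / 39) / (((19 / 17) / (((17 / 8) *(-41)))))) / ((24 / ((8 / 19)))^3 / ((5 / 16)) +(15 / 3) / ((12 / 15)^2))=-2359920 / 11710278151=-0.00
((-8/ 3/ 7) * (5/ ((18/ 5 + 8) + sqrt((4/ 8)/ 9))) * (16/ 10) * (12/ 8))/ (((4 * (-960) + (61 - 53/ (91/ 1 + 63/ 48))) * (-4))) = -8811360/ 337887801137 + 126600 * sqrt(2)/ 337887801137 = -0.00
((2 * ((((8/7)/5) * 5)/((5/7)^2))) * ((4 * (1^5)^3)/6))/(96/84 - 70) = -784/18075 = -0.04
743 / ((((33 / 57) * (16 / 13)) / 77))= 1284647 / 16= 80290.44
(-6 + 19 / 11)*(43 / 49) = -2021 / 539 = -3.75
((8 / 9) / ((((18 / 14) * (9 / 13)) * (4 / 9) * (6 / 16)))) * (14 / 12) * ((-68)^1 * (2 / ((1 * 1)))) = -693056 / 729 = -950.69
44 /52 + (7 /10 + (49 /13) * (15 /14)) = 363 /65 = 5.58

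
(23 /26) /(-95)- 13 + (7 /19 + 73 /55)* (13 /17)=-1081987 /92378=-11.71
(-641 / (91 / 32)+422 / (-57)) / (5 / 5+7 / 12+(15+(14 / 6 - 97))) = 2.98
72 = 72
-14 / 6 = -7 / 3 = -2.33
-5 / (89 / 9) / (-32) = 45 / 2848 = 0.02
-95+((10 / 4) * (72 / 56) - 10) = -1425 / 14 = -101.79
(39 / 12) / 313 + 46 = 57605 / 1252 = 46.01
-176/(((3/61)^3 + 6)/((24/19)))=-319589248/8625449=-37.05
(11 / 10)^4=14641 / 10000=1.46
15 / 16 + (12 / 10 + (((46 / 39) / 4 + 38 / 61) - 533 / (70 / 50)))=-503132377 / 1332240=-377.66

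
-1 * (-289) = 289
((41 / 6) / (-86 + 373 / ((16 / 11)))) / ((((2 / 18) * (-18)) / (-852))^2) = 6613792 / 909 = 7275.90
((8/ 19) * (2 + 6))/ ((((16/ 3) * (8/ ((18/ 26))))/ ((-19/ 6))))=-9/ 52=-0.17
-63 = -63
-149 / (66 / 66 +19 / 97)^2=-1401941 / 13456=-104.19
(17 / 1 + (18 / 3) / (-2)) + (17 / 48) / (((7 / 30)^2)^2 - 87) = 986259511 / 70467599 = 14.00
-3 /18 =-1 /6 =-0.17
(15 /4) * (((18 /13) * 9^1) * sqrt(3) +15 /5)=45 /4 +1215 * sqrt(3) /26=92.19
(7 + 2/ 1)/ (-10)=-9/ 10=-0.90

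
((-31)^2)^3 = 887503681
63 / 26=2.42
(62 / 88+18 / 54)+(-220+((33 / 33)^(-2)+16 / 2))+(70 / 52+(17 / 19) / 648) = -367290179 / 1760616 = -208.61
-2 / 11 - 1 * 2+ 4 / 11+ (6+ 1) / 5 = -23 / 55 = -0.42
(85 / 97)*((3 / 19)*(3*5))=3825 / 1843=2.08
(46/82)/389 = 23/15949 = 0.00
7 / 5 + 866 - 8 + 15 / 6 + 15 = 8769 / 10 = 876.90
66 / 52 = 33 / 26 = 1.27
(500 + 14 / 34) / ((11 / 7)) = 59549 / 187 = 318.44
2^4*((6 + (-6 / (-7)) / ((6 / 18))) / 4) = 240 / 7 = 34.29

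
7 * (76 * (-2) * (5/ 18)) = -2660/ 9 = -295.56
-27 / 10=-2.70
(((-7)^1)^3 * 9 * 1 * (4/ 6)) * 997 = -2051826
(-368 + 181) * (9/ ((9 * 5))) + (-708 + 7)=-3692/ 5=-738.40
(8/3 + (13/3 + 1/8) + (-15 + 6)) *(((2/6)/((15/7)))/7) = -1/24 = -0.04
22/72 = 11/36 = 0.31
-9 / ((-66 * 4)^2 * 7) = -1 / 54208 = -0.00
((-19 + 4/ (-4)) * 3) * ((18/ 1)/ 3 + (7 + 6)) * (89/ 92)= -25365/ 23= -1102.83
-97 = -97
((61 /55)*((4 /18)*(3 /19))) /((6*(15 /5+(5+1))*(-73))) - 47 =-290417056 /6179085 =-47.00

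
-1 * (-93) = 93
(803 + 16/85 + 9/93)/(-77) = -2116656/202895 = -10.43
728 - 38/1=690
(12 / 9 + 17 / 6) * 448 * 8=44800 / 3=14933.33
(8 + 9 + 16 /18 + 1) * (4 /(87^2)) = 680 /68121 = 0.01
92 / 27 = 3.41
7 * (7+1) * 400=22400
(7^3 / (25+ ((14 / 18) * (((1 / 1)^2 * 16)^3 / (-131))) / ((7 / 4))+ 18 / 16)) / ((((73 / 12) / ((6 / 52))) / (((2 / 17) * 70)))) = 4.38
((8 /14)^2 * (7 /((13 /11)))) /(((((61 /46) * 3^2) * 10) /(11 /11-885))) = -275264 /19215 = -14.33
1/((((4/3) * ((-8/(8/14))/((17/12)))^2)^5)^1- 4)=2015993900449/75472111454700307040636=0.00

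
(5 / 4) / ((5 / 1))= 1 / 4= 0.25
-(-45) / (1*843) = 15 / 281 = 0.05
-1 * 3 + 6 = 3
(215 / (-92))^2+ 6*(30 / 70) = 475927 / 59248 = 8.03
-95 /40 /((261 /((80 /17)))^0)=-19 /8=-2.38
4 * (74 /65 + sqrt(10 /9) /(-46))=4.46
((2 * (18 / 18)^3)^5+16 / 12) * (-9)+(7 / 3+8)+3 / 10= -8681 / 30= -289.37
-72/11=-6.55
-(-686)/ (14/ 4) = 196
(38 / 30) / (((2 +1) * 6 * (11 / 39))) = 247 / 990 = 0.25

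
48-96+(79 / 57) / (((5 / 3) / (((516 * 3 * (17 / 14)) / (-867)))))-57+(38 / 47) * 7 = -53740999 / 531335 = -101.14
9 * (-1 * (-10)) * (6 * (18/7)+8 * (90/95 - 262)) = -24813720/133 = -186569.32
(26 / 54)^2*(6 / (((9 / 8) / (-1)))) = -2704 / 2187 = -1.24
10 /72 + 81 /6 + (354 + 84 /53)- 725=-678821 /1908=-355.78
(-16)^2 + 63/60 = 5141/20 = 257.05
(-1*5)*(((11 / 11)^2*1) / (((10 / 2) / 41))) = -41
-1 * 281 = -281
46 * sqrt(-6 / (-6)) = 46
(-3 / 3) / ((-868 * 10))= 0.00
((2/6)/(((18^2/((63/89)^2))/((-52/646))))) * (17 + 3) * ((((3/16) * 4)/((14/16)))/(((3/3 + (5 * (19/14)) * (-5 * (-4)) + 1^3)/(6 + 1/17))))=-0.00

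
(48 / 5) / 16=0.60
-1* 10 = -10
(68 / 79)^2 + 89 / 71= 883753 / 443111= 1.99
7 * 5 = 35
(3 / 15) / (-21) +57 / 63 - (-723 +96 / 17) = 1282073 / 1785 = 718.25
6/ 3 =2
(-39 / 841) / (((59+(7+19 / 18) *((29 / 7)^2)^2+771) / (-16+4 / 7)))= 26004888 / 116416842085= 0.00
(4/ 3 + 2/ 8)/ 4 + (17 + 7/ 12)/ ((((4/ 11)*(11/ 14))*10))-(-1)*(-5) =31/ 20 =1.55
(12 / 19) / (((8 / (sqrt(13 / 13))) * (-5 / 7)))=-21 / 190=-0.11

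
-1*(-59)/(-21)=-59/21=-2.81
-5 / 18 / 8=-5 / 144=-0.03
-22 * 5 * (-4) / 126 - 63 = -3749 / 63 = -59.51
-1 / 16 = -0.06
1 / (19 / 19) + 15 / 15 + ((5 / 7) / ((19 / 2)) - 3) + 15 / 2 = 1749 / 266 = 6.58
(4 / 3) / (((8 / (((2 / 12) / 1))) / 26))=13 / 18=0.72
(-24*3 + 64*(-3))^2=69696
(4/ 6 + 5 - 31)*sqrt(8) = -152*sqrt(2)/ 3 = -71.65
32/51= 0.63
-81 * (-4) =324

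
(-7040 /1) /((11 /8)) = -5120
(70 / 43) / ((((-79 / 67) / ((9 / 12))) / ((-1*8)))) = 28140 / 3397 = 8.28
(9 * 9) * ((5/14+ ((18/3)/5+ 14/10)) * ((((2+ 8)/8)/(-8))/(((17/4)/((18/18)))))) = -16767/1904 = -8.81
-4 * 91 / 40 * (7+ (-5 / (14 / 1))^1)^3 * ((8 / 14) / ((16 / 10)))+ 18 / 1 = -10259073 / 10976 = -934.68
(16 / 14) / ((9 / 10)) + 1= 143 / 63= 2.27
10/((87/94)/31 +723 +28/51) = 1486140/107533951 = 0.01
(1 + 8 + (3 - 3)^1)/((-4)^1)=-9/4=-2.25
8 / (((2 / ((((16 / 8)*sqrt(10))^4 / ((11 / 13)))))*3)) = 2521.21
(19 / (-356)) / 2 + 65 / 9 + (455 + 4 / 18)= 2963173 / 6408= 462.42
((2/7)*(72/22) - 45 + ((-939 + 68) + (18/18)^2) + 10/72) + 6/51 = -43062307/47124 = -913.81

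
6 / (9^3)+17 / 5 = 4141 / 1215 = 3.41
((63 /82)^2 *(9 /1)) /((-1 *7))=-5103 /6724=-0.76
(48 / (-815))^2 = 2304 / 664225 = 0.00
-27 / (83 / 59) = -1593 / 83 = -19.19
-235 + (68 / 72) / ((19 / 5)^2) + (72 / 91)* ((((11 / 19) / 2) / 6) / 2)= -138909769 / 591318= -234.92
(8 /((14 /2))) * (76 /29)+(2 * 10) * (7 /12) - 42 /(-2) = 21718 /609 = 35.66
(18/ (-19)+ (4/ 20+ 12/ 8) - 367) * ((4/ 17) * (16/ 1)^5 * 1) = -90361929.55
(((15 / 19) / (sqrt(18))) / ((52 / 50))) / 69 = 125 * sqrt(2) / 68172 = 0.00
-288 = -288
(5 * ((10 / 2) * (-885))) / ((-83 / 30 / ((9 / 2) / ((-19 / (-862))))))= 2574686250 / 1577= 1632648.22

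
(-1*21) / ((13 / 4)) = -84 / 13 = -6.46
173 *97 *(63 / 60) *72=1268643.60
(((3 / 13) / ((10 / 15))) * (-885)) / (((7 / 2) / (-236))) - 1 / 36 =67670549 / 3276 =20656.46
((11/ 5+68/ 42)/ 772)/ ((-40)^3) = -401/ 5187840000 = -0.00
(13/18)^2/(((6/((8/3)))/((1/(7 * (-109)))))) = -0.00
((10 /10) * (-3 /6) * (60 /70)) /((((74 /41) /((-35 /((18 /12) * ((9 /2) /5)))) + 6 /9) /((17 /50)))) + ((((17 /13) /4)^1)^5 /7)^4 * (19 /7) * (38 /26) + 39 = 4548021913116622280541636063127712142987929087 /117350310028304716173375844598258881053851648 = 38.76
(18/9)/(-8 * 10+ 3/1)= -2/77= -0.03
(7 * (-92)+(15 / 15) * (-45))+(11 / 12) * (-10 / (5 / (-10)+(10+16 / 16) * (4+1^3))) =-225358 / 327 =-689.17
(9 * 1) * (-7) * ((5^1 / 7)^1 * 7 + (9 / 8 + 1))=-3591 / 8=-448.88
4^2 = 16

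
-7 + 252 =245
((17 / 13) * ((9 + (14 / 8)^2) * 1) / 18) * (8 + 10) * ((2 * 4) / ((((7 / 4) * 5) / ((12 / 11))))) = 78744 / 5005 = 15.73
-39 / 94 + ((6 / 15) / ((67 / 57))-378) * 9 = -107045601 / 31490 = -3399.35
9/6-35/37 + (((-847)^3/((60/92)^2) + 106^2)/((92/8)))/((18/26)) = -618454214973733/3446550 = -179441532.83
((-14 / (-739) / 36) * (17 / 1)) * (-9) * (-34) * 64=129472 / 739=175.20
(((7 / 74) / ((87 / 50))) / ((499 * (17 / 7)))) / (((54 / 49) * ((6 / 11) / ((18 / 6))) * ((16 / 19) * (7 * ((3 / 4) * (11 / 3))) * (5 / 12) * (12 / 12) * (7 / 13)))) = 60515 / 983043972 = 0.00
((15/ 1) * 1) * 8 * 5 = 600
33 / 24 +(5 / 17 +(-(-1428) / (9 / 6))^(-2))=1512729 / 906304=1.67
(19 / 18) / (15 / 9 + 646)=19 / 11658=0.00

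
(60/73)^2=3600/5329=0.68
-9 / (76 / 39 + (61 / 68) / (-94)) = -2243592 / 483413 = -4.64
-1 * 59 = -59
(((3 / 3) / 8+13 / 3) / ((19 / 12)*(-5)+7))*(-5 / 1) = 535 / 22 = 24.32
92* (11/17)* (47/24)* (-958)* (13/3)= -74045257/153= -483955.93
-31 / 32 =-0.97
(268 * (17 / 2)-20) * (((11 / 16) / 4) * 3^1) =37257 / 32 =1164.28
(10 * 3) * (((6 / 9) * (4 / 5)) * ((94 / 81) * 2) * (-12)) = -12032 / 27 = -445.63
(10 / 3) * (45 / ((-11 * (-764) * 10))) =15 / 8404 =0.00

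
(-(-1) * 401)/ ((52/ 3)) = 1203/ 52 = 23.13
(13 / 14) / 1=13 / 14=0.93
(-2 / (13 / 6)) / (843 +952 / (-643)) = -7716 / 7034261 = -0.00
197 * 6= 1182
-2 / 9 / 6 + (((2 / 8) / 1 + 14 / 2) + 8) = 1643 / 108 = 15.21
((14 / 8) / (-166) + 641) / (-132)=-425617 / 87648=-4.86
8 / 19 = 0.42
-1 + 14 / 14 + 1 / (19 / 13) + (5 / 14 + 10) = 2937 / 266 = 11.04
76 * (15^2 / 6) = 2850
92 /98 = 46 /49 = 0.94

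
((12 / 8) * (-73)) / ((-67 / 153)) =33507 / 134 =250.05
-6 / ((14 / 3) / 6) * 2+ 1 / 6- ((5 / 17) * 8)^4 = -161056961 / 3507882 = -45.91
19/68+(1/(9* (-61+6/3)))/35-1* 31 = -38824133/1263780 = -30.72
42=42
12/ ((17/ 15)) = 180/ 17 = 10.59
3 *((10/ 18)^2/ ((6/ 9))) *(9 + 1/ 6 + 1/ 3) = 475/ 36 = 13.19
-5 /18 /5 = -1 /18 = -0.06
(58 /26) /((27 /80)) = 2320 /351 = 6.61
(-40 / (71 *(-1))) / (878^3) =5 / 6006920849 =0.00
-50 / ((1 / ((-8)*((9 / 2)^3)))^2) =-26572050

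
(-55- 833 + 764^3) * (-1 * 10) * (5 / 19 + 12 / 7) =-1172829711280 / 133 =-8818268505.86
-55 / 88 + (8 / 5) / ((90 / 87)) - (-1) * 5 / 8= 116 / 75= 1.55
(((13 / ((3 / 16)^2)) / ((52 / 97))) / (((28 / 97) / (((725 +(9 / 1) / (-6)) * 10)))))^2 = 1186325794056505600 / 3969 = 298897907295667.83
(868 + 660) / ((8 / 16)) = 3056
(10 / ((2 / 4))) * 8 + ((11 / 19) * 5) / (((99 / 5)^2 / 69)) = 160.51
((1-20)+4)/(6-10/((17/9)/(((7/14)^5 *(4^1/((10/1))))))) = -680/269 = -2.53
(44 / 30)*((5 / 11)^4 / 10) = 25 / 3993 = 0.01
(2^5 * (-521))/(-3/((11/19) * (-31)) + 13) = -2842576/2245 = -1266.18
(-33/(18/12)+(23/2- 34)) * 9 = -801/2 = -400.50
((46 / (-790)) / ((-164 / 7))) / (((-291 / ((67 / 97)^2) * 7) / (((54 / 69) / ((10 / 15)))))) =-40401 / 59122956940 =-0.00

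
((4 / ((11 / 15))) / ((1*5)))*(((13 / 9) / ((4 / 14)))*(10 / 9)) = 1820 / 297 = 6.13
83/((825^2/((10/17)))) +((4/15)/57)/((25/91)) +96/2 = 703744634/14656125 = 48.02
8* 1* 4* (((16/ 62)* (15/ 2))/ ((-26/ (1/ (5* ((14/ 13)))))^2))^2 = 18/ 57684025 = 0.00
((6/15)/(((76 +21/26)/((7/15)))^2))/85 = 0.00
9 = 9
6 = 6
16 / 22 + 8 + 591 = 6597 / 11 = 599.73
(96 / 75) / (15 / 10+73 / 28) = 896 / 2875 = 0.31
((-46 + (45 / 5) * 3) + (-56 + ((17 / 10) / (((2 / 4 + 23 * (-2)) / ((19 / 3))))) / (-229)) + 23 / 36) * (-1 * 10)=278926139 / 375102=743.60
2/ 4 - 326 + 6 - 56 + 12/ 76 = -375.34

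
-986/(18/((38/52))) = -9367/234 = -40.03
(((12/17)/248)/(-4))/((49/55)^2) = -9075/10122616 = -0.00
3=3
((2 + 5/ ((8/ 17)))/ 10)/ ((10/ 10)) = 101/ 80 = 1.26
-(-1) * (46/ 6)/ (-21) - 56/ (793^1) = -21767/ 49959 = -0.44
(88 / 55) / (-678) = -4 / 1695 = -0.00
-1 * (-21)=21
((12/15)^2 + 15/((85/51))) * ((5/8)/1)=241/40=6.02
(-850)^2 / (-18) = -40138.89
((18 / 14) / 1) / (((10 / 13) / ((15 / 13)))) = 27 / 14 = 1.93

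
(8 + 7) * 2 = 30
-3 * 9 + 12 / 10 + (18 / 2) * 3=6 / 5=1.20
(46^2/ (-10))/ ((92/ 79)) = -1817/ 10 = -181.70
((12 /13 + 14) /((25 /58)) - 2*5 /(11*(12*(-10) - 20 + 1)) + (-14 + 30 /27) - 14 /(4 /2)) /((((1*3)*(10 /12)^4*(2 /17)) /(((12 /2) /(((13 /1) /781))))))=11457153436176 /367046875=31214.41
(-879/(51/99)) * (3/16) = -87021/272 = -319.93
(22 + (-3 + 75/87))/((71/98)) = 56448/2059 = 27.42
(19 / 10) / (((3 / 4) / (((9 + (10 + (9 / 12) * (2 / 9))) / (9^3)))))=437 / 6561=0.07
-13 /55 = -0.24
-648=-648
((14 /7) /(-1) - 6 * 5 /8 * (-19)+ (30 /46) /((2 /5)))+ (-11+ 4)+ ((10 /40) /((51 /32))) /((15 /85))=53629 /828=64.77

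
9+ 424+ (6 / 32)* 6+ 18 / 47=163375 / 376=434.51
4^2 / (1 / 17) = 272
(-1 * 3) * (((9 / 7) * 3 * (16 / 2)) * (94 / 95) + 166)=-392082 / 665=-589.60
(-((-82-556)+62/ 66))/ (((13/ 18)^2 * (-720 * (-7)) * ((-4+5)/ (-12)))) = -189207/ 65065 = -2.91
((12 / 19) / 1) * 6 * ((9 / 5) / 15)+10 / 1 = 4966 / 475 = 10.45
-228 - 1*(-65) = -163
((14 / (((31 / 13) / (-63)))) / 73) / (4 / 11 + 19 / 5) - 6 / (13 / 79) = -253837788 / 6736951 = -37.68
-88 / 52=-22 / 13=-1.69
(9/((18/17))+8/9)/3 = 169/54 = 3.13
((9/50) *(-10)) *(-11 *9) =891/5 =178.20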